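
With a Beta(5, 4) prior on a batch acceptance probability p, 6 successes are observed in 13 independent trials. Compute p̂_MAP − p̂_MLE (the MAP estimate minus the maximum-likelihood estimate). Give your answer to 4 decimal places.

MAP − MLE = 0.0385

Posterior is Beta(11, 11); MAP = (11−1)/(22−2) = 10/20 ≈ 0.50000.
MLE ignores the prior: p̂_MLE = k/n = 6/13 ≈ 0.46154.
Difference = 10/20 − 6/13 = 1/26 ≈ 0.0385.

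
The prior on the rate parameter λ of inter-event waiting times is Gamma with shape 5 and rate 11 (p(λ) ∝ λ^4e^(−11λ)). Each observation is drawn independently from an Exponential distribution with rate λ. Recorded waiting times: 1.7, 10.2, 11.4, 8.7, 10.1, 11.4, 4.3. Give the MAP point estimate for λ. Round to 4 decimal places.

λ̂_MAP = 0.1599

The Exponential(rate=λ) likelihood is ∝ λ^n e^(−λΣtᵢ). Here n = 7 and Σtᵢ = 1.7 + 10.2 + 11.4 + 8.7 + 10.1 + 11.4 + 4.3 = 57.8.
Posterior ∝ λ^4e^(−11λ) · λ^7e^(−57.8λ) = λ^11e^(−68.8λ), i.e. Gamma(12, 68.8).
Mode = (a−1)/b = 11/68.8 ≈ 0.1599.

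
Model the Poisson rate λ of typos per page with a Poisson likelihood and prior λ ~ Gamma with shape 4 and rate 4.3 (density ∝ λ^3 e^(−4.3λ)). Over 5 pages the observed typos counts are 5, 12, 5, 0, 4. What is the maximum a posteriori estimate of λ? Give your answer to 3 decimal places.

Σxᵢ = 5+12+5+0+4 = 26, with n = 5.
Posterior ∝ λ^3e^(−4.3λ) · λ^26e^(−5λ) = λ^29e^(−9.3λ), i.e. Gamma(shape=30, rate=9.3).
The mode of a Gamma(a, b) with a ≥ 1 (shape–rate) is (a−1)/b = 29/9.3 ≈ 3.118.

λ̂_MAP = 3.118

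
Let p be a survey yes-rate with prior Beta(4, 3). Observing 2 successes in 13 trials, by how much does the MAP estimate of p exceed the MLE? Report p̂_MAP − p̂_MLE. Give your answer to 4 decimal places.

Posterior is Beta(6, 14); MAP = (6−1)/(20−2) = 5/18 ≈ 0.27778.
MLE ignores the prior: p̂_MLE = k/n = 2/13 ≈ 0.15385.
Difference = 5/18 − 2/13 = 29/234 ≈ 0.1239.

MAP − MLE = 0.1239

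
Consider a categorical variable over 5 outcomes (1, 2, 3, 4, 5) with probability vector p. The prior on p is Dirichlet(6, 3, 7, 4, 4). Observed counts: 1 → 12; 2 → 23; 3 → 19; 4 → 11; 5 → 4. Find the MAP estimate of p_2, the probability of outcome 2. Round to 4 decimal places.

The posterior is Dirichlet(αᵢ + nᵢ) = Dirichlet(18, 26, 26, 15, 8).
For a Dirichlet(a₁,…,a_K) with all aᵢ > 1, the mode has j-th component (aⱼ − 1)/(Σaᵢ − K).
Here Σaᵢ = 93 and K = 5, so p_2 = (26 − 1)/(93 − 5) = 25/88 ≈ 0.2841.

MAP estimate: 0.2841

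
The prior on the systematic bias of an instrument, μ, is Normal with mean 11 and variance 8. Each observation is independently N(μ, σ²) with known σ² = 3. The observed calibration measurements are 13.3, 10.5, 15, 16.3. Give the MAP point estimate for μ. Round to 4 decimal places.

n = 4; x̄ = (13.3 + 10.5 + 15 + 16.3)/4 = 55.1/4 = 13.775.
For a Normal prior and Normal likelihood with known variance, the posterior is Normal; its mode equals its mean, the precision-weighted average.
Prior precision 1/σ₀² = 1/8 = 0.125; data precision n/σ² = 4/3.
μ̂ = (0.125·11 + (4/3)·13.775) / (0.125 + 4/3) = (2369/120)/(35/24) = 2369/175 ≈ 13.5371.

μ̂_MAP = 13.5371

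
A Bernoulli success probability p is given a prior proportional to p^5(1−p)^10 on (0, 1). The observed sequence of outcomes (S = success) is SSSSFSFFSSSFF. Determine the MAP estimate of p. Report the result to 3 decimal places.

The prior density ∝ p^5(1−p)^10 is the kernel of Beta(6, 11).
Data: 8 successes in 13 trials (from the sequence). The binomial likelihood contributes p^8(1−p)^5, so the posterior is Beta(6+8, 11+5) = Beta(14, 16).
For Beta(a, b) with a, b > 1 the mode is (a−1)/(a+b−2) = 13/28 ≈ 0.464.

p̂_MAP = 0.464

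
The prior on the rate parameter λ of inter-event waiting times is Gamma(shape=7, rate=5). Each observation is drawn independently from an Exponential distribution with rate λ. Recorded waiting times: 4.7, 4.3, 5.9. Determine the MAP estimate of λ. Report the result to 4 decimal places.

λ̂_MAP = 0.4523

The Exponential(rate=λ) likelihood is ∝ λ^n e^(−λΣtᵢ). Here n = 3 and Σtᵢ = 4.7 + 4.3 + 5.9 = 14.9.
Posterior ∝ λ^6e^(−5λ) · λ^3e^(−14.9λ) = λ^9e^(−19.9λ), i.e. Gamma(10, 19.9).
Mode = (a−1)/b = 9/19.9 ≈ 0.4523.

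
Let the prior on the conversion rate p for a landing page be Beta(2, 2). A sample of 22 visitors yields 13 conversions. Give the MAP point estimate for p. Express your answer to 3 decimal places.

p̂_MAP = 0.583

Prior: Beta(2, 2).
Data: 13 successes in 22 trials. The binomial likelihood contributes p^13(1−p)^9, so the posterior is Beta(2+13, 2+9) = Beta(15, 11).
For Beta(a, b) with a, b > 1 the mode is (a−1)/(a+b−2) = 14/24 ≈ 0.583.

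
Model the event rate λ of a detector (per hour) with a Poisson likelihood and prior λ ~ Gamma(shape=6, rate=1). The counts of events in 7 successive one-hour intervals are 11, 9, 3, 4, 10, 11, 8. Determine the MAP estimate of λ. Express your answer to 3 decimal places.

Σxᵢ = 11+9+3+4+10+11+8 = 56, with n = 7.
Posterior ∝ λ^5e^(−1λ) · λ^56e^(−7λ) = λ^61e^(−8λ), i.e. Gamma(shape=62, rate=8).
The mode of a Gamma(a, b) with a ≥ 1 (shape–rate) is (a−1)/b = 61/8 ≈ 7.625.

λ̂_MAP = 7.625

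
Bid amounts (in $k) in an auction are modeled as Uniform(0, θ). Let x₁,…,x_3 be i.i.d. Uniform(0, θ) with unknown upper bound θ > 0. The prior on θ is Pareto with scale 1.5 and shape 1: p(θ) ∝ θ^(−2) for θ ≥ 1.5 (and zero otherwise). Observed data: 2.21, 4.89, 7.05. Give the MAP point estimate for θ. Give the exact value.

The Uniform(0, θ) likelihood is θ^(−n) for θ ≥ max(xᵢ), zero otherwise. Here max(xᵢ) = 7.05.
Posterior ∝ θ^(−2) · θ^(−3) = θ^(−5) on θ ≥ max(1.5, 7.05) = 7.05.
This density is strictly decreasing in θ, so the posterior mode lies at the lower boundary of the support.

θ̂_MAP = 7.05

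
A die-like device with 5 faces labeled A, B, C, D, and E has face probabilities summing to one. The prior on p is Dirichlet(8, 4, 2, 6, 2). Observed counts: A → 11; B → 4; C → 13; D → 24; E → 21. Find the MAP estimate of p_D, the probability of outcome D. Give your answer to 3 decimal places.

MAP estimate of p_D = 0.322

The posterior is Dirichlet(αᵢ + nᵢ) = Dirichlet(19, 8, 15, 30, 23).
For a Dirichlet(a₁,…,a_K) with all aᵢ > 1, the mode has j-th component (aⱼ − 1)/(Σaᵢ − K).
Here Σaᵢ = 95 and K = 5, so p_D = (30 − 1)/(95 − 5) = 29/90 ≈ 0.322.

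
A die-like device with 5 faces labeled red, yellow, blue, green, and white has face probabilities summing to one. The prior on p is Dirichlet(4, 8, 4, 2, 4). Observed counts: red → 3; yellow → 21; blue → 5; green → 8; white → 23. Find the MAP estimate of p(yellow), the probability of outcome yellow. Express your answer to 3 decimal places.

The posterior is Dirichlet(αᵢ + nᵢ) = Dirichlet(7, 29, 9, 10, 27).
For a Dirichlet(a₁,…,a_K) with all aᵢ > 1, the mode has j-th component (aⱼ − 1)/(Σaᵢ − K).
Here Σaᵢ = 82 and K = 5, so p(yellow) = (29 − 1)/(82 − 5) = 28/77 ≈ 0.364.

MAP estimate of p(yellow) = 0.364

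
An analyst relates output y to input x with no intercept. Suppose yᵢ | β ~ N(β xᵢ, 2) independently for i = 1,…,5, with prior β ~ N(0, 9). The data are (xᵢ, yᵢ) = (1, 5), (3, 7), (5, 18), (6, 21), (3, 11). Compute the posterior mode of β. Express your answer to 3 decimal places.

log p(β | y) = −Σ(yᵢ − βxᵢ)²/(2·2) − β²/(2·9) + const.
Setting the derivative to zero: Σxᵢ(yᵢ − βxᵢ)/2 − β/9 = 0, so β = Σxᵢyᵢ / (Σxᵢ² + σ²/τ²).
Σxᵢyᵢ = 1·5 + 3·7 + 5·18 + 6·21 + 3·11 = 275; Σxᵢ² = 80; σ²/τ² = 2/9.
β̂_MAP = 275 / (80 + 2/9) = 275/(722/9) = 2475/722 ≈ 3.428.

β̂_MAP = 3.428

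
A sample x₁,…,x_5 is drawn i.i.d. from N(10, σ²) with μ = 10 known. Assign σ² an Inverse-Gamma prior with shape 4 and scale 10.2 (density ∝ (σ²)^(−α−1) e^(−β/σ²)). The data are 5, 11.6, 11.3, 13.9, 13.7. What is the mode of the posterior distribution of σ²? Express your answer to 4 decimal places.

σ̂²_MAP = 5.2367

Sum of squared deviations about the known mean: SS = (5−10)² + (11.6−10)² + (11.3−10)² + (13.9−10)² + (13.7−10)² = 58.15.
The Normal likelihood contributes (σ²)^(−n/2) exp(−SS/(2σ²)), so the posterior is Inverse-Gamma(α + n/2, β + SS/2) = Inverse-Gamma(6.5, 39.275).
The mode of Inverse-Gamma(a, b) is b/(a+1) = 39.275/7.5 ≈ 5.2367.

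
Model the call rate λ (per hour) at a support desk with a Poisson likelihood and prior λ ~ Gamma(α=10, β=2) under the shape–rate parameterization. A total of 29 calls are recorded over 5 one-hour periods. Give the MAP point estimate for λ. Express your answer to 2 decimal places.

λ̂_MAP = 5.43

Σxᵢ = 29, n = 5.
Posterior ∝ λ^9e^(−2λ) · λ^29e^(−5λ) = λ^38e^(−7λ), i.e. Gamma(shape=39, rate=7).
The mode of a Gamma(a, b) with a ≥ 1 (shape–rate) is (a−1)/b = 38/7 ≈ 5.43.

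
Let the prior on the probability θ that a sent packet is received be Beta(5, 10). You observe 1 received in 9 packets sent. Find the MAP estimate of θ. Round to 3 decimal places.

Prior: Beta(5, 10).
Data: 1 success in 9 trials. The binomial likelihood contributes θ(1−θ)^8, so the posterior is Beta(5+1, 10+8) = Beta(6, 18).
For Beta(a, b) with a, b > 1 the mode is (a−1)/(a+b−2) = 5/22 ≈ 0.227.

θ̂_MAP = 0.227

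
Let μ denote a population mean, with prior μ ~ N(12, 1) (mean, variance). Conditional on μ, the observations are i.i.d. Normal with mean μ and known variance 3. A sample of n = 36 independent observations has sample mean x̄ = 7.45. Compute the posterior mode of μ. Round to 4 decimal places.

μ̂_MAP = 7.8000

n = 36, x̄ = 7.45.
For a Normal prior and Normal likelihood with known variance, the posterior is Normal; its mode equals its mean, the precision-weighted average.
Prior precision 1/σ₀² = 1/1 = 1; data precision n/σ² = 36/3 = 12.
μ̂ = (1·12 + 12·7.45) / (1 + 12) = 101.4/13 = 7.8000.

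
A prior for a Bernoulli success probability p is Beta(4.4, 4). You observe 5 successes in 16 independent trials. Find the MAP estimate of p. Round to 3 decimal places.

p̂_MAP = 0.375

Prior: Beta(4.4, 4).
Data: 5 successes in 16 trials. The binomial likelihood contributes p^5(1−p)^11, so the posterior is Beta(4.4+5, 4+11) = Beta(9.4, 15).
For Beta(a, b) with a, b > 1 the mode is (a−1)/(a+b−2) = 8.4/22.4 ≈ 0.375.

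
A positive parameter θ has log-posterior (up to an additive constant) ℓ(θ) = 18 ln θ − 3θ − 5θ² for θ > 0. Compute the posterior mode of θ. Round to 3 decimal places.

θ̂_MAP = 1.200

ℓ'(θ) = 18/θ − 3 − 10θ. Setting this to zero and multiplying by θ: 10θ² + 3θ − 18 = 0.
θ = (−3 + √(3² + 4·10·18)) / (2·10) = (−3 + √729) / 20 = (−3 + 27)/20 = 6/5.
ℓ''(θ) = −18/θ² − 10 < 0, confirming a maximum.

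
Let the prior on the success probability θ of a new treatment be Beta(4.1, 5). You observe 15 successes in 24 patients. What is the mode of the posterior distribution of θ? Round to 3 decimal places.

Prior: Beta(4.1, 5).
Data: 15 successes in 24 trials. The binomial likelihood contributes θ^15(1−θ)^9, so the posterior is Beta(4.1+15, 5+9) = Beta(19.1, 14).
For Beta(a, b) with a, b > 1 the mode is (a−1)/(a+b−2) = 18.1/31.1 ≈ 0.582.

θ̂_MAP = 0.582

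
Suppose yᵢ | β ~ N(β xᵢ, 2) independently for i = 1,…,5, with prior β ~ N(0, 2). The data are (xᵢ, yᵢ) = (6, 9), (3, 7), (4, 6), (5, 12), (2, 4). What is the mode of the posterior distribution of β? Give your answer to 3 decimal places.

log p(β | y) = −Σ(yᵢ − βxᵢ)²/(2·2) − β²/(2·2) + const.
Setting the derivative to zero: Σxᵢ(yᵢ − βxᵢ)/2 − β/2 = 0, so β = Σxᵢyᵢ / (Σxᵢ² + σ²/τ²).
Σxᵢyᵢ = 6·9 + 3·7 + 4·6 + 5·12 + 2·4 = 167; Σxᵢ² = 90; σ²/τ² = 1.
β̂_MAP = 167 / (90 + 1) = 167/91 ≈ 1.835.

β̂_MAP = 1.835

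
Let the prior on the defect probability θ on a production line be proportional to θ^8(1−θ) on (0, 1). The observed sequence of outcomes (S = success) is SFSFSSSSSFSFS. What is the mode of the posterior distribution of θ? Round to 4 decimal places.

θ̂_MAP = 0.7727

The prior density ∝ θ^8(1−θ)^1 is the kernel of Beta(9, 2).
Data: 9 successes in 13 trials (from the sequence). The binomial likelihood contributes θ^9(1−θ)^4, so the posterior is Beta(9+9, 2+4) = Beta(18, 6).
For Beta(a, b) with a, b > 1 the mode is (a−1)/(a+b−2) = 17/22 ≈ 0.7727.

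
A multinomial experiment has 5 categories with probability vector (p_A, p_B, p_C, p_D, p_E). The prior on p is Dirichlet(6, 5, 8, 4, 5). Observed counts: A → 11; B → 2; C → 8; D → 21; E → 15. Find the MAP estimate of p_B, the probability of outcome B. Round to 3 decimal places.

The posterior is Dirichlet(αᵢ + nᵢ) = Dirichlet(17, 7, 16, 25, 20).
For a Dirichlet(a₁,…,a_K) with all aᵢ > 1, the mode has j-th component (aⱼ − 1)/(Σaᵢ − K).
Here Σaᵢ = 85 and K = 5, so p_B = (7 − 1)/(85 − 5) = 6/80 ≈ 0.075.

MAP estimate of p_B = 0.075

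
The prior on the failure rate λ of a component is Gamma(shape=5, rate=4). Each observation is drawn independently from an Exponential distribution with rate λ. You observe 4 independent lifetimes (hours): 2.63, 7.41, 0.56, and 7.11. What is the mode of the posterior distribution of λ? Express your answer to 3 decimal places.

The Exponential(rate=λ) likelihood is ∝ λ^n e^(−λΣtᵢ). Here n = 4 and Σtᵢ = 2.63 + 7.41 + 0.56 + 7.11 = 17.71.
Posterior ∝ λ^4e^(−4λ) · λ^4e^(−17.71λ) = λ^8e^(−21.71λ), i.e. Gamma(9, 21.71).
Mode = (a−1)/b = 8/21.71 ≈ 0.368.

λ̂_MAP = 0.368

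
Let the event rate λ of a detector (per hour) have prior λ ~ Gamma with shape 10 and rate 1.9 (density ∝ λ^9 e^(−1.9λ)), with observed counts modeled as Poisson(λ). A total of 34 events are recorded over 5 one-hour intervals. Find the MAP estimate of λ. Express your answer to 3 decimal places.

λ̂_MAP = 6.232

Σxᵢ = 34, n = 5.
Posterior ∝ λ^9e^(−1.9λ) · λ^34e^(−5λ) = λ^43e^(−6.9λ), i.e. Gamma(shape=44, rate=6.9).
The mode of a Gamma(a, b) with a ≥ 1 (shape–rate) is (a−1)/b = 43/6.9 ≈ 6.232.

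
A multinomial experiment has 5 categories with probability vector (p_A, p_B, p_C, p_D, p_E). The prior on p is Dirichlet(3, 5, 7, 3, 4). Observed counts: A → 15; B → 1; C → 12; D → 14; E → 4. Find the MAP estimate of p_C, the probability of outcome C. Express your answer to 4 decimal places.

MAP estimate of p_C = 0.2857

The posterior is Dirichlet(αᵢ + nᵢ) = Dirichlet(18, 6, 19, 17, 8).
For a Dirichlet(a₁,…,a_K) with all aᵢ > 1, the mode has j-th component (aⱼ − 1)/(Σaᵢ − K).
Here Σaᵢ = 68 and K = 5, so p_C = (19 − 1)/(68 − 5) = 18/63 ≈ 0.2857.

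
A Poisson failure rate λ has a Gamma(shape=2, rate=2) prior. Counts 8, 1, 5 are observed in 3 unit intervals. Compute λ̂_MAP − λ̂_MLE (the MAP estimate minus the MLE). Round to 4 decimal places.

MAP − MLE = -1.6667

Σxᵢ = 14. Posterior is Gamma(16, 5); MAP = (16−1)/5 = 15/5 ≈ 3.00000.
MLE = x̄ = 14/3 ≈ 4.66667.
Difference = 15/5 − 14/3 = -5/3 ≈ -1.6667.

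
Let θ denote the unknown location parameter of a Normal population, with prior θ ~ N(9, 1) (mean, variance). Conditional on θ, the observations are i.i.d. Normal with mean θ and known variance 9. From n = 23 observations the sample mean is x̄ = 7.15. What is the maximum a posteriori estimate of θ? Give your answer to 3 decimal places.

n = 23, x̄ = 7.15.
For a Normal prior and Normal likelihood with known variance, the posterior is Normal; its mode equals its mean, the precision-weighted average.
Prior precision 1/σ₀² = 1/1 = 1; data precision n/σ² = 23/9.
θ̂ = (1·9 + (23/9)·7.15) / (1 + 23/9) = (4909/180)/(32/9) = 7.6703125 ≈ 7.670.

θ̂_MAP = 7.670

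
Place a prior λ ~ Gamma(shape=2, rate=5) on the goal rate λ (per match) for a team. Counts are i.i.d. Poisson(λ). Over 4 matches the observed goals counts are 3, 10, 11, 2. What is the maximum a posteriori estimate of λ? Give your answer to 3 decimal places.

λ̂_MAP = 3.000

Σxᵢ = 3+10+11+2 = 26, with n = 4.
Posterior ∝ λe^(−5λ) · λ^26e^(−4λ) = λ^27e^(−9λ), i.e. Gamma(shape=28, rate=9).
The mode of a Gamma(a, b) with a ≥ 1 (shape–rate) is (a−1)/b = 27/9 ≈ 3.000.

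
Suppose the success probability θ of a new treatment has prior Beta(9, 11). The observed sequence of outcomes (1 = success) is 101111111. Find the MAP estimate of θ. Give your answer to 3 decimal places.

θ̂_MAP = 0.593

Prior: Beta(9, 11).
Data: 8 successes in 9 trials (from the sequence). The binomial likelihood contributes θ^8(1−θ)^1, so the posterior is Beta(9+8, 11+1) = Beta(17, 12).
For Beta(a, b) with a, b > 1 the mode is (a−1)/(a+b−2) = 16/27 ≈ 0.593.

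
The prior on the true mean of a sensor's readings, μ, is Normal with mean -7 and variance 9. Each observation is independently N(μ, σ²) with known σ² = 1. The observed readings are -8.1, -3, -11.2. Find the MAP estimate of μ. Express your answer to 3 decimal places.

n = 3; x̄ = ((-8.1) + (-3) + (-11.2))/3 = -22.3/3 = -223/30 ≈ -7.4333.
For a Normal prior and Normal likelihood with known variance, the posterior is Normal; its mode equals its mean, the precision-weighted average.
Prior precision 1/σ₀² = 1/9; data precision n/σ² = 3/1 = 3.
μ̂ = ((1/9)·(-7) + 3·(-223/30)) / (1/9 + 3) = (-2077/90)/(28/9) = -2077/280 ≈ -7.418.

μ̂_MAP = -7.418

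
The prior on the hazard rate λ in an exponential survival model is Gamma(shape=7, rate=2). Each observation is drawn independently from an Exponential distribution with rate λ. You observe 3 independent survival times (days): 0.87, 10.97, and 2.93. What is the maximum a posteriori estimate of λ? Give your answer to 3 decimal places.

λ̂_MAP = 0.537

The Exponential(rate=λ) likelihood is ∝ λ^n e^(−λΣtᵢ). Here n = 3 and Σtᵢ = 0.87 + 10.97 + 2.93 = 14.77.
Posterior ∝ λ^6e^(−2λ) · λ^3e^(−14.77λ) = λ^9e^(−16.77λ), i.e. Gamma(10, 16.77).
Mode = (a−1)/b = 9/16.77 ≈ 0.537.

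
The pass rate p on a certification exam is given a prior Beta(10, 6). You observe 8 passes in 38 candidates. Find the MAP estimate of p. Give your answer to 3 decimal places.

Prior: Beta(10, 6).
Data: 8 successes in 38 trials. The binomial likelihood contributes p^8(1−p)^30, so the posterior is Beta(10+8, 6+30) = Beta(18, 36).
For Beta(a, b) with a, b > 1 the mode is (a−1)/(a+b−2) = 17/52 ≈ 0.327.

p̂_MAP = 0.327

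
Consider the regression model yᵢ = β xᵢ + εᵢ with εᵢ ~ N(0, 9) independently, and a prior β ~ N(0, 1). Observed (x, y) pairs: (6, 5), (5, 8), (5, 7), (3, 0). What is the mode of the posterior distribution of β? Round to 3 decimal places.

β̂_MAP = 1.010

log p(β | y) = −Σ(yᵢ − βxᵢ)²/(2·9) − β²/(2·1) + const.
Setting the derivative to zero: Σxᵢ(yᵢ − βxᵢ)/9 − β/1 = 0, so β = Σxᵢyᵢ / (Σxᵢ² + σ²/τ²).
Σxᵢyᵢ = 6·5 + 5·8 + 5·7 + 3·0 = 105; Σxᵢ² = 95; σ²/τ² = 9.
β̂_MAP = 105 / (95 + 9) = 105/104 ≈ 1.010.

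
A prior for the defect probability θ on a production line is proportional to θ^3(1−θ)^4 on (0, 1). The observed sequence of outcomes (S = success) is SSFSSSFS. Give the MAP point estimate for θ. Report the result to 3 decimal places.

θ̂_MAP = 0.600

The prior density ∝ θ^3(1−θ)^4 is the kernel of Beta(4, 5).
Data: 6 successes in 8 trials (from the sequence). The binomial likelihood contributes θ^6(1−θ)^2, so the posterior is Beta(4+6, 5+2) = Beta(10, 7).
For Beta(a, b) with a, b > 1 the mode is (a−1)/(a+b−2) = 9/15 ≈ 0.600.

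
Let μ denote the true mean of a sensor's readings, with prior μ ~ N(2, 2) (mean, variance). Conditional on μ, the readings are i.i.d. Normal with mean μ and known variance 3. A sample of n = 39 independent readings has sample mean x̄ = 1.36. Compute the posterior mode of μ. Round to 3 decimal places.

μ̂_MAP = 1.384

n = 39, x̄ = 1.36.
For a Normal prior and Normal likelihood with known variance, the posterior is Normal; its mode equals its mean, the precision-weighted average.
Prior precision 1/σ₀² = 1/2 = 0.5; data precision n/σ² = 39/3 = 13.
μ̂ = (0.5·2 + 13·1.36) / (0.5 + 13) = 18.68/13.5 = 934/675 ≈ 1.384.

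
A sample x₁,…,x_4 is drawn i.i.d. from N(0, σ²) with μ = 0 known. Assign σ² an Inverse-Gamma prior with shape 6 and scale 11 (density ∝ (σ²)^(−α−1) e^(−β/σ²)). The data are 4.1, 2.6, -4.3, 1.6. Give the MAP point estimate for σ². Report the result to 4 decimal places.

σ̂²_MAP = 3.7011

Sum of squared deviations about the known mean: SS = (4.1−0)² + (2.6−0)² + (-4.3−0)² + (1.6−0)² = 44.62.
The Normal likelihood contributes (σ²)^(−n/2) exp(−SS/(2σ²)), so the posterior is Inverse-Gamma(α + n/2, β + SS/2) = Inverse-Gamma(8, 33.31).
The mode of Inverse-Gamma(a, b) is b/(a+1) = 33.31/9 ≈ 3.7011.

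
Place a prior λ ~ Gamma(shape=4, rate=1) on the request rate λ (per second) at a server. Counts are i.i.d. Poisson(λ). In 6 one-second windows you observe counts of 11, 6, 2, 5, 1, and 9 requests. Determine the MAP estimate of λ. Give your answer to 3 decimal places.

Σxᵢ = 11+6+2+5+1+9 = 34, with n = 6.
Posterior ∝ λ^3e^(−1λ) · λ^34e^(−6λ) = λ^37e^(−7λ), i.e. Gamma(shape=38, rate=7).
The mode of a Gamma(a, b) with a ≥ 1 (shape–rate) is (a−1)/b = 37/7 ≈ 5.286.

λ̂_MAP = 5.286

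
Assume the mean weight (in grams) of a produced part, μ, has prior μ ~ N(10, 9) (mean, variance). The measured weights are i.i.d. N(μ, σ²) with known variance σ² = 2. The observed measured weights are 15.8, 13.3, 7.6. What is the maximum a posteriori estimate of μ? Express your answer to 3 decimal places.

n = 3; x̄ = (15.8 + 13.3 + 7.6)/3 = 36.7/3 = 367/30 ≈ 12.2333.
For a Normal prior and Normal likelihood with known variance, the posterior is Normal; its mode equals its mean, the precision-weighted average.
Prior precision 1/σ₀² = 1/9; data precision n/σ² = 3/2 = 1.5.
μ̂ = ((1/9)·10 + 1.5·(367/30)) / (1/9 + 1.5) = (3503/180)/(29/18) = 3503/290 ≈ 12.079.

μ̂_MAP = 12.079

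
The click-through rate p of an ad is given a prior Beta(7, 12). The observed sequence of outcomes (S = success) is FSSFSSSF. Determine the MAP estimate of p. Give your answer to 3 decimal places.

Prior: Beta(7, 12).
Data: 5 successes in 8 trials (from the sequence). The binomial likelihood contributes p^5(1−p)^3, so the posterior is Beta(7+5, 12+3) = Beta(12, 15).
For Beta(a, b) with a, b > 1 the mode is (a−1)/(a+b−2) = 11/25 ≈ 0.440.

p̂_MAP = 0.440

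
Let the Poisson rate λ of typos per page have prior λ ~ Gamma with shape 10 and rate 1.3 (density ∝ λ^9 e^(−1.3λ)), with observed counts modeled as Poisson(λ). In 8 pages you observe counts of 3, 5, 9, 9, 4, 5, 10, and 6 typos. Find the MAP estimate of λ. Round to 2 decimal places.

λ̂_MAP = 6.45

Σxᵢ = 3+5+9+9+4+5+10+6 = 51, with n = 8.
Posterior ∝ λ^9e^(−1.3λ) · λ^51e^(−8λ) = λ^60e^(−9.3λ), i.e. Gamma(shape=61, rate=9.3).
The mode of a Gamma(a, b) with a ≥ 1 (shape–rate) is (a−1)/b = 60/9.3 ≈ 6.45.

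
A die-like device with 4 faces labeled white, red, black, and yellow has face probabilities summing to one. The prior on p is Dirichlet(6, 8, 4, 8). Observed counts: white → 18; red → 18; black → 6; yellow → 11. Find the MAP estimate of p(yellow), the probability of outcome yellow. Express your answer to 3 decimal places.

MAP estimate of p(yellow) = 0.240

The posterior is Dirichlet(αᵢ + nᵢ) = Dirichlet(24, 26, 10, 19).
For a Dirichlet(a₁,…,a_K) with all aᵢ > 1, the mode has j-th component (aⱼ − 1)/(Σaᵢ − K).
Here Σaᵢ = 79 and K = 4, so p(yellow) = (19 − 1)/(79 − 4) = 18/75 ≈ 0.240.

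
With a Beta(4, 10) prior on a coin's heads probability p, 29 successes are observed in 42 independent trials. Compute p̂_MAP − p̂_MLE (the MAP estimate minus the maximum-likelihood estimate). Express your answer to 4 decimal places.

Posterior is Beta(33, 23); MAP = (33−1)/(56−2) = 32/54 ≈ 0.59259.
MLE ignores the prior: p̂_MLE = k/n = 29/42 ≈ 0.69048.
Difference = 32/54 − 29/42 = -37/378 ≈ -0.0979.

MAP − MLE = -0.0979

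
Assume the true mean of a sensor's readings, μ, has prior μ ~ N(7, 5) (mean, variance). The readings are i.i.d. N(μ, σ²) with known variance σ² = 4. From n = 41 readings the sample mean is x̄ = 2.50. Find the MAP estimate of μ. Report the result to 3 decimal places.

μ̂_MAP = 2.586

n = 41, x̄ = 2.50.
For a Normal prior and Normal likelihood with known variance, the posterior is Normal; its mode equals its mean, the precision-weighted average.
Prior precision 1/σ₀² = 1/5 = 0.2; data precision n/σ² = 41/4 = 10.25.
μ̂ = (0.2·7 + 10.25·2.5) / (0.2 + 10.25) = 27.025/10.45 = 1081/418 ≈ 2.586.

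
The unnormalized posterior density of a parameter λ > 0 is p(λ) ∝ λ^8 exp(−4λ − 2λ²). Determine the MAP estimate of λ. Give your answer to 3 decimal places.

ℓ'(λ) = 8/λ − 4 − 4λ. Setting this to zero and multiplying by λ: 4λ² + 4λ − 8 = 0.
λ = (−4 + √(4² + 4·4·8)) / (2·4) = (−4 + √144) / 8 = (−4 + 12)/8 = 1.
ℓ''(λ) = −8/λ² − 4 < 0, confirming a maximum.

λ̂_MAP = 1.000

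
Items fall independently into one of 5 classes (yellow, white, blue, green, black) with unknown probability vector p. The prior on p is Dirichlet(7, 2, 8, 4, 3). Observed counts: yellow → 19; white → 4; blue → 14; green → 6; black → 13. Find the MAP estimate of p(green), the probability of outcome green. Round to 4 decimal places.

The posterior is Dirichlet(αᵢ + nᵢ) = Dirichlet(26, 6, 22, 10, 16).
For a Dirichlet(a₁,…,a_K) with all aᵢ > 1, the mode has j-th component (aⱼ − 1)/(Σaᵢ − K).
Here Σaᵢ = 80 and K = 5, so p(green) = (10 − 1)/(80 − 5) = 9/75 ≈ 0.1200.

MAP estimate of p(green) = 0.1200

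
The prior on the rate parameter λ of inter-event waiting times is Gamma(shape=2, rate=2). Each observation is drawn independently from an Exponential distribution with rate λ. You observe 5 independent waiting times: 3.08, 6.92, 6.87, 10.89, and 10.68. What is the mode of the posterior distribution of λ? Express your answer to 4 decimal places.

The Exponential(rate=λ) likelihood is ∝ λ^n e^(−λΣtᵢ). Here n = 5 and Σtᵢ = 3.08 + 6.92 + 6.87 + 10.89 + 10.68 = 38.44.
Posterior ∝ λe^(−2λ) · λ^5e^(−38.44λ) = λ^6e^(−40.44λ), i.e. Gamma(7, 40.44).
Mode = (a−1)/b = 6/40.44 ≈ 0.1484.

λ̂_MAP = 0.1484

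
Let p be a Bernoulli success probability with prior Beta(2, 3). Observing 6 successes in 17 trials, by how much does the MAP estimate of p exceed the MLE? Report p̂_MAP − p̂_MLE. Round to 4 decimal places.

Posterior is Beta(8, 14); MAP = (8−1)/(22−2) = 7/20 ≈ 0.35000.
MLE ignores the prior: p̂_MLE = k/n = 6/17 ≈ 0.35294.
Difference = 7/20 − 6/17 = -1/340 ≈ -0.0029.

MAP − MLE = -0.0029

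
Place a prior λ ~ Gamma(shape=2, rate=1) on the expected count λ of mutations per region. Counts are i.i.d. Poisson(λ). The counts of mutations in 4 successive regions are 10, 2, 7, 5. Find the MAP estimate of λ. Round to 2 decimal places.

λ̂_MAP = 5.00

Σxᵢ = 10+2+7+5 = 24, with n = 4.
Posterior ∝ λe^(−1λ) · λ^24e^(−4λ) = λ^25e^(−5λ), i.e. Gamma(shape=26, rate=5).
The mode of a Gamma(a, b) with a ≥ 1 (shape–rate) is (a−1)/b = 25/5 ≈ 5.00.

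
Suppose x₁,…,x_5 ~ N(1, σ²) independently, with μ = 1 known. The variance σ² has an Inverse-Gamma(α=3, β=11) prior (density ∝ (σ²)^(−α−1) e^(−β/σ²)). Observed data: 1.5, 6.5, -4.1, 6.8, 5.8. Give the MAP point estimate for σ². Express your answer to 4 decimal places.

Sum of squared deviations about the known mean: SS = (1.5−1)² + (6.5−1)² + (-4.1−1)² + (6.8−1)² + (5.8−1)² = 113.19.
The Normal likelihood contributes (σ²)^(−n/2) exp(−SS/(2σ²)), so the posterior is Inverse-Gamma(α + n/2, β + SS/2) = Inverse-Gamma(5.5, 67.595).
The mode of Inverse-Gamma(a, b) is b/(a+1) = 67.595/6.5 ≈ 10.3992.

σ̂²_MAP = 10.3992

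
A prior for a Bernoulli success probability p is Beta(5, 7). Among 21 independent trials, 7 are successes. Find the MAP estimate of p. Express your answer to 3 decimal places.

p̂_MAP = 0.355

Prior: Beta(5, 7).
Data: 7 successes in 21 trials. The binomial likelihood contributes p^7(1−p)^14, so the posterior is Beta(5+7, 7+14) = Beta(12, 21).
For Beta(a, b) with a, b > 1 the mode is (a−1)/(a+b−2) = 11/31 ≈ 0.355.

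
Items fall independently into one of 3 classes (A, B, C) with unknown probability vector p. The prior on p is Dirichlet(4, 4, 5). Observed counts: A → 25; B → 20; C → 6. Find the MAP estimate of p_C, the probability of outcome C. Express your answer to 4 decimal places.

The posterior is Dirichlet(αᵢ + nᵢ) = Dirichlet(29, 24, 11).
For a Dirichlet(a₁,…,a_K) with all aᵢ > 1, the mode has j-th component (aⱼ − 1)/(Σaᵢ − K).
Here Σaᵢ = 64 and K = 3, so p_C = (11 − 1)/(64 − 3) = 10/61 ≈ 0.1639.

MAP estimate of p_C = 0.1639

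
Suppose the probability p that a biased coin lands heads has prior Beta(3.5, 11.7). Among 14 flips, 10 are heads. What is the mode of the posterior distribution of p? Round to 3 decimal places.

Prior: Beta(3.5, 11.7).
Data: 10 successes in 14 trials. The binomial likelihood contributes p^10(1−p)^4, so the posterior is Beta(3.5+10, 11.7+4) = Beta(13.5, 15.7).
For Beta(a, b) with a, b > 1 the mode is (a−1)/(a+b−2) = 12.5/27.2 ≈ 0.460.

p̂_MAP = 0.460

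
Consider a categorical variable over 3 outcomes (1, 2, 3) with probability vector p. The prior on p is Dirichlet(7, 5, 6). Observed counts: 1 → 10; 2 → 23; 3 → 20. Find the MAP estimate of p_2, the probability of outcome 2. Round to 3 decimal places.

MAP estimate: 0.397

The posterior is Dirichlet(αᵢ + nᵢ) = Dirichlet(17, 28, 26).
For a Dirichlet(a₁,…,a_K) with all aᵢ > 1, the mode has j-th component (aⱼ − 1)/(Σaᵢ − K).
Here Σaᵢ = 71 and K = 3, so p_2 = (28 − 1)/(71 − 3) = 27/68 ≈ 0.397.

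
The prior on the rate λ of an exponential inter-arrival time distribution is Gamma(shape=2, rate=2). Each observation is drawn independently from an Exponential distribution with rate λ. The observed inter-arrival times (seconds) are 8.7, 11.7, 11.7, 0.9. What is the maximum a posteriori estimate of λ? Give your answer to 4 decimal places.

The Exponential(rate=λ) likelihood is ∝ λ^n e^(−λΣtᵢ). Here n = 4 and Σtᵢ = 8.7 + 11.7 + 11.7 + 0.9 = 33.
Posterior ∝ λe^(−2λ) · λ^4e^(−33λ) = λ^5e^(−35λ), i.e. Gamma(6, 35).
Mode = (a−1)/b = 5/35 ≈ 0.1429.

λ̂_MAP = 0.1429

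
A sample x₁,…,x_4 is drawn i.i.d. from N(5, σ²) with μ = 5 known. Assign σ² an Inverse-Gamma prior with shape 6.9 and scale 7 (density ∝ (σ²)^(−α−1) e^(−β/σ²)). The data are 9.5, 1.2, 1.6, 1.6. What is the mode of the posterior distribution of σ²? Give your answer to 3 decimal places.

Sum of squared deviations about the known mean: SS = (9.5−5)² + (1.2−5)² + (1.6−5)² + (1.6−5)² = 57.81.
The Normal likelihood contributes (σ²)^(−n/2) exp(−SS/(2σ²)), so the posterior is Inverse-Gamma(α + n/2, β + SS/2) = Inverse-Gamma(8.9, 35.905).
The mode of Inverse-Gamma(a, b) is b/(a+1) = 35.905/9.9 ≈ 3.627.

σ̂²_MAP = 3.627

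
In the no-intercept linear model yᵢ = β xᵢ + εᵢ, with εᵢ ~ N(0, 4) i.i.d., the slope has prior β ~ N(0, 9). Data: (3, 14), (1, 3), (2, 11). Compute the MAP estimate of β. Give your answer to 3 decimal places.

β̂_MAP = 4.638

log p(β | y) = −Σ(yᵢ − βxᵢ)²/(2·4) − β²/(2·9) + const.
Setting the derivative to zero: Σxᵢ(yᵢ − βxᵢ)/4 − β/9 = 0, so β = Σxᵢyᵢ / (Σxᵢ² + σ²/τ²).
Σxᵢyᵢ = 3·14 + 1·3 + 2·11 = 67; Σxᵢ² = 14; σ²/τ² = 4/9.
β̂_MAP = 67 / (14 + 4/9) = 67/(130/9) = 603/130 ≈ 4.638.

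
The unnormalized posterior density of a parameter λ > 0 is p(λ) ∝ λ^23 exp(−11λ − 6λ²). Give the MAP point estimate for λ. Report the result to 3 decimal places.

λ̂_MAP = 1.000

ℓ'(λ) = 23/λ − 11 − 12λ. Setting this to zero and multiplying by λ: 12λ² + 11λ − 23 = 0.
λ = (−11 + √(11² + 4·12·23)) / (2·12) = (−11 + √1225) / 24 = (−11 + 35)/24 = 1.
ℓ''(λ) = −23/λ² − 12 < 0, confirming a maximum.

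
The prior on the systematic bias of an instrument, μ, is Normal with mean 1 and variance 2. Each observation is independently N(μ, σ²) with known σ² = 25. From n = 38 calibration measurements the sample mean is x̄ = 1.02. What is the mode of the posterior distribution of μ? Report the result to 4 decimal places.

n = 38, x̄ = 1.02.
For a Normal prior and Normal likelihood with known variance, the posterior is Normal; its mode equals its mean, the precision-weighted average.
Prior precision 1/σ₀² = 1/2 = 0.5; data precision n/σ² = 38/25 = 1.52.
μ̂ = (0.5·1 + 1.52·1.02) / (0.5 + 1.52) = 2.0504/2.02 = 2563/2525 ≈ 1.0150.

μ̂_MAP = 1.0150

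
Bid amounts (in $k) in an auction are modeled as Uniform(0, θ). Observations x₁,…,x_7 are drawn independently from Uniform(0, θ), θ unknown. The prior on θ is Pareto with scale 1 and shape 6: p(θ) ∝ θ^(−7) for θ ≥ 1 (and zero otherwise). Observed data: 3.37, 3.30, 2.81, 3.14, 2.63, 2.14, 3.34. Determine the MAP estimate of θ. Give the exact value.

θ̂_MAP = 3.37

The Uniform(0, θ) likelihood is θ^(−n) for θ ≥ max(xᵢ), zero otherwise. Here max(xᵢ) = 3.37.
Posterior ∝ θ^(−7) · θ^(−7) = θ^(−14) on θ ≥ max(1, 3.37) = 3.37.
This density is strictly decreasing in θ, so the posterior mode lies at the lower boundary of the support.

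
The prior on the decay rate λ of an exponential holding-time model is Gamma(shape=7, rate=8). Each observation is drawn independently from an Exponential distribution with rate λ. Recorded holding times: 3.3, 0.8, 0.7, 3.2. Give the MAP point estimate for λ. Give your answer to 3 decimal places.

The Exponential(rate=λ) likelihood is ∝ λ^n e^(−λΣtᵢ). Here n = 4 and Σtᵢ = 3.3 + 0.8 + 0.7 + 3.2 = 8.
Posterior ∝ λ^6e^(−8λ) · λ^4e^(−8λ) = λ^10e^(−16λ), i.e. Gamma(11, 16).
Mode = (a−1)/b = 10/16 ≈ 0.625.

λ̂_MAP = 0.625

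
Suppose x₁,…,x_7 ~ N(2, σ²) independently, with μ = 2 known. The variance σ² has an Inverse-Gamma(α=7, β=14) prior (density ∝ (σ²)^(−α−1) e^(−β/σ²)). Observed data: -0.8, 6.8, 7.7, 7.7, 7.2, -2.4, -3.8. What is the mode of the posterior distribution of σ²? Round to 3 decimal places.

σ̂²_MAP = 8.865

Sum of squared deviations about the known mean: SS = (-0.8−2)² + (6.8−2)² + (7.7−2)² + (7.7−2)² + (7.2−2)² + (-2.4−2)² + (-3.8−2)² = 175.9.
The Normal likelihood contributes (σ²)^(−n/2) exp(−SS/(2σ²)), so the posterior is Inverse-Gamma(α + n/2, β + SS/2) = Inverse-Gamma(10.5, 101.95).
The mode of Inverse-Gamma(a, b) is b/(a+1) = 101.95/11.5 ≈ 8.865.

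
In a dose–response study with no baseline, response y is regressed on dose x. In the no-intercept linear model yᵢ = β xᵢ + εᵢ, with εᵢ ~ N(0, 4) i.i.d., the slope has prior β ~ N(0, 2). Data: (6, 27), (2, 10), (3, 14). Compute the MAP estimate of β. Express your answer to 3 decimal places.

β̂_MAP = 4.392

log p(β | y) = −Σ(yᵢ − βxᵢ)²/(2·4) − β²/(2·2) + const.
Setting the derivative to zero: Σxᵢ(yᵢ − βxᵢ)/4 − β/2 = 0, so β = Σxᵢyᵢ / (Σxᵢ² + σ²/τ²).
Σxᵢyᵢ = 6·27 + 2·10 + 3·14 = 224; Σxᵢ² = 49; σ²/τ² = 2.
β̂_MAP = 224 / (49 + 2) = 224/51 ≈ 4.392.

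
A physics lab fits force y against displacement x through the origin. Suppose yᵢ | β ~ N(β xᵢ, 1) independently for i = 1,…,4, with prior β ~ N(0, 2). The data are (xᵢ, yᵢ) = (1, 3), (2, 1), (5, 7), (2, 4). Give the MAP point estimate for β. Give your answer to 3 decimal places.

β̂_MAP = 1.391

log p(β | y) = −Σ(yᵢ − βxᵢ)²/(2·1) − β²/(2·2) + const.
Setting the derivative to zero: Σxᵢ(yᵢ − βxᵢ)/1 − β/2 = 0, so β = Σxᵢyᵢ / (Σxᵢ² + σ²/τ²).
Σxᵢyᵢ = 1·3 + 2·1 + 5·7 + 2·4 = 48; Σxᵢ² = 34; σ²/τ² = 0.5.
β̂_MAP = 48 / (34 + 0.5) = 48/34.5 ≈ 1.391.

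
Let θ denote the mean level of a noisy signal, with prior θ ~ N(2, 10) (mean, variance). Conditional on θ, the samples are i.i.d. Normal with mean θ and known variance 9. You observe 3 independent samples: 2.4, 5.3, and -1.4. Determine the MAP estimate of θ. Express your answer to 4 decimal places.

n = 3; x̄ = (2.4 + 5.3 + (-1.4))/3 = 6.3/3 = 2.1.
For a Normal prior and Normal likelihood with known variance, the posterior is Normal; its mode equals its mean, the precision-weighted average.
Prior precision 1/σ₀² = 1/10 = 0.1; data precision n/σ² = 3/9 = 1/3.
θ̂ = (0.1·2 + (1/3)·2.1) / (0.1 + 1/3) = 0.9/(13/30) = 27/13 ≈ 2.0769.

θ̂_MAP = 2.0769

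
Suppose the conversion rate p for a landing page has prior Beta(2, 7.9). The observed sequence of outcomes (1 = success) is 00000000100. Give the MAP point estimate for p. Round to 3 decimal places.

Prior: Beta(2, 7.9).
Data: 1 success in 11 trials (from the sequence). The binomial likelihood contributes p(1−p)^10, so the posterior is Beta(2+1, 7.9+10) = Beta(3, 17.9).
For Beta(a, b) with a, b > 1 the mode is (a−1)/(a+b−2) = 2/18.9 ≈ 0.106.

p̂_MAP = 0.106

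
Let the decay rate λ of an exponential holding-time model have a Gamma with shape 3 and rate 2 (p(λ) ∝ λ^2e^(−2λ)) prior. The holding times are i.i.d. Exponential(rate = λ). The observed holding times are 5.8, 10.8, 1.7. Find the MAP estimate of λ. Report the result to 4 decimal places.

The Exponential(rate=λ) likelihood is ∝ λ^n e^(−λΣtᵢ). Here n = 3 and Σtᵢ = 5.8 + 10.8 + 1.7 = 18.3.
Posterior ∝ λ^2e^(−2λ) · λ^3e^(−18.3λ) = λ^5e^(−20.3λ), i.e. Gamma(6, 20.3).
Mode = (a−1)/b = 5/20.3 ≈ 0.2463.

λ̂_MAP = 0.2463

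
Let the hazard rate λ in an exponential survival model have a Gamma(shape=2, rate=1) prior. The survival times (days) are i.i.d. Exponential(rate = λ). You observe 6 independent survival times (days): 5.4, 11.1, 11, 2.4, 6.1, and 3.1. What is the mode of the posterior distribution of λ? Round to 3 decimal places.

The Exponential(rate=λ) likelihood is ∝ λ^n e^(−λΣtᵢ). Here n = 6 and Σtᵢ = 5.4 + 11.1 + 11 + 2.4 + 6.1 + 3.1 = 39.1.
Posterior ∝ λe^(−1λ) · λ^6e^(−39.1λ) = λ^7e^(−40.1λ), i.e. Gamma(8, 40.1).
Mode = (a−1)/b = 7/40.1 ≈ 0.175.

λ̂_MAP = 0.175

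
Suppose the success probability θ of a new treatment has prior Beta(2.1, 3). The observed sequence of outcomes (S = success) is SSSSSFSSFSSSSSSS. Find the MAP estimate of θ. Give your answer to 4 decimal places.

Prior: Beta(2.1, 3).
Data: 14 successes in 16 trials (from the sequence). The binomial likelihood contributes θ^14(1−θ)^2, so the posterior is Beta(2.1+14, 3+2) = Beta(16.1, 5).
For Beta(a, b) with a, b > 1 the mode is (a−1)/(a+b−2) = 15.1/19.1 ≈ 0.7906.

θ̂_MAP = 0.7906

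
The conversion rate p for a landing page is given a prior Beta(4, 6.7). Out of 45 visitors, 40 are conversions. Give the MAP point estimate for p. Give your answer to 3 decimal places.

p̂_MAP = 0.801

Prior: Beta(4, 6.7).
Data: 40 successes in 45 trials. The binomial likelihood contributes p^40(1−p)^5, so the posterior is Beta(4+40, 6.7+5) = Beta(44, 11.7).
For Beta(a, b) with a, b > 1 the mode is (a−1)/(a+b−2) = 43/53.7 ≈ 0.801.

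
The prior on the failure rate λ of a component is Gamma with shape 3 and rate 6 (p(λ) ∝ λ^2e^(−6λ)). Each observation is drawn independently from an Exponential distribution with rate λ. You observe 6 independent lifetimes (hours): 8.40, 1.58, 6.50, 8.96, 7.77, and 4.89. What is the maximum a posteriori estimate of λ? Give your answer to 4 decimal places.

λ̂_MAP = 0.1814

The Exponential(rate=λ) likelihood is ∝ λ^n e^(−λΣtᵢ). Here n = 6 and Σtᵢ = 8.40 + 1.58 + 6.50 + 8.96 + 7.77 + 4.89 = 38.10.
Posterior ∝ λ^2e^(−6λ) · λ^6e^(−38.10λ) = λ^8e^(−44.10λ), i.e. Gamma(9, 44.10).
Mode = (a−1)/b = 8/44.10 ≈ 0.1814.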